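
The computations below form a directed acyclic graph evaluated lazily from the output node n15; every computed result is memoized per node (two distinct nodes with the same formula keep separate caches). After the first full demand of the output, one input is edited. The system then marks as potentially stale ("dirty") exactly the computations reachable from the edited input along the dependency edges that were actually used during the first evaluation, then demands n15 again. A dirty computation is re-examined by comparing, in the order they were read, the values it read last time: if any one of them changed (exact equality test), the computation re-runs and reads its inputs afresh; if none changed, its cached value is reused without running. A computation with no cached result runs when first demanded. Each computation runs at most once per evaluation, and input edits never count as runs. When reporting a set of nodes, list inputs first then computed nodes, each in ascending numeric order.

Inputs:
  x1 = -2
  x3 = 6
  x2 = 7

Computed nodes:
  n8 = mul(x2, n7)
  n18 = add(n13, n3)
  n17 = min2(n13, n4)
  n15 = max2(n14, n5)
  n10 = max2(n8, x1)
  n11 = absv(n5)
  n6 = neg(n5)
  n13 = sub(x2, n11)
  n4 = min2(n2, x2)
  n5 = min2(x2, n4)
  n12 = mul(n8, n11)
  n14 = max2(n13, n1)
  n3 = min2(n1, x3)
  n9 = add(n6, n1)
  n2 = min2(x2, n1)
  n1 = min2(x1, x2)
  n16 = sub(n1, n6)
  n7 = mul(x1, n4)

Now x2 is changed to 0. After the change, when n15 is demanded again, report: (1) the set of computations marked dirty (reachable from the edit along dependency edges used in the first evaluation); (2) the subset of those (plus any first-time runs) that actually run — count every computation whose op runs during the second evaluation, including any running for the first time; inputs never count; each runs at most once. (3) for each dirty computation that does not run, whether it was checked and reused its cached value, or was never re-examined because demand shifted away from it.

First demand of the output computes:
  n1 = min2(-2, 7) = -2
  n2 = min2(7, -2) = -2
  n4 = min2(-2, 7) = -2
  n5 = min2(7, -2) = -2
  n11 = absv(-2) = 2
  n13 = sub(7, 2) = 5
  n14 = max2(5, -2) = 5
  n15 = max2(5, -2) = 5

After the edit, cleaning proceeds:
  n1: a read changed (x2 7->0) — executes, giving -2 — identical to its old value.
  n2: a read changed (x2 7->0) — executes, giving -2 — identical to its old value.
  n4: a read changed (x2 7->0) — executes, giving -2 — identical to its old value.
  n5: a read changed (x2 7->0) — executes, giving -2 — identical to its old value.
  n11: dirty, but its reads are unchanged (n5 unchanged); cached 2 stands.
  n13: a read changed (x2 7->0) — executes, giving -2.
  n14: a read changed (n13 5->-2) — executes, giving -2.
  n15: a read changed (n14 5->-2) — executes, giving -2.

Note where the cutoff bites: n11 is checked, finds nothing changed, and keeps its cache.

The edit dirties: n1, n2, n4, n5, n11, n13, n14, n15.
7 computations run: n1, n2, n4, n5, n13, n14, n15.
Cache hits after checking: n11.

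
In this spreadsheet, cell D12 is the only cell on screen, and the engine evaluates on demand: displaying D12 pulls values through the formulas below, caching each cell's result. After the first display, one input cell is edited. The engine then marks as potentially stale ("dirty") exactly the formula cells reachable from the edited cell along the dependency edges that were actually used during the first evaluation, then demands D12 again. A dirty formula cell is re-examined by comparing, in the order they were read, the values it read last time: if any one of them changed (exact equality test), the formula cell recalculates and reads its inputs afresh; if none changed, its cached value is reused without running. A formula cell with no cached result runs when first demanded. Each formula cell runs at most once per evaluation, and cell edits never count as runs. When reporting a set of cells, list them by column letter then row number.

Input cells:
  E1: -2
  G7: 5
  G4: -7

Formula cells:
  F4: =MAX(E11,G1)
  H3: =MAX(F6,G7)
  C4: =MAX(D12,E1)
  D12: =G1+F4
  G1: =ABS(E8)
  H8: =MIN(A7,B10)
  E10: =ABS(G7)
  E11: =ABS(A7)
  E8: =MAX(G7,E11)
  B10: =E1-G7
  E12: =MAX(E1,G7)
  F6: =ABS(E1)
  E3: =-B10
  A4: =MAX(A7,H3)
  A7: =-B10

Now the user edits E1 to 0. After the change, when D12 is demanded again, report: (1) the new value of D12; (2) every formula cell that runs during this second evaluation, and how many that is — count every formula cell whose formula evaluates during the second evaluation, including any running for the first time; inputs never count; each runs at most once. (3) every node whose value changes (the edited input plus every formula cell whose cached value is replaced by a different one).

D12 now evaluates to 10.
Run set: A7, B10, D12, E8, E11, F4, G1 (7 run).
Changed values: A7, B10, D12, E1, E8, E11, F4, G1.

Initial pass — values computed on the first demand:
  B10 = -2 - 5 = -7
  A7 = -(-7) = 7
  E11 = ABS(7) = 7
  E8 = MAX(5, 7) = 7
  G1 = ABS(7) = 7
  F4 = MAX(7, 7) = 7
  D12 = 7 + 7 = 14

Second demand — change propagation:
  B10: re-runs because E1 -2->0; new result -5.
  A7: re-runs because B10 -7->-5; new result 5.
  E11: re-runs because A7 7->5; new result 5.
  E8: re-runs because E11 7->5; new result 5.
  G1: re-runs because E8 7->5; new result 5.
  F4: re-runs because E11 7->5; G1 7->5; new result 5.
  D12: re-runs because G1 7->5; F4 7->5; new result 10.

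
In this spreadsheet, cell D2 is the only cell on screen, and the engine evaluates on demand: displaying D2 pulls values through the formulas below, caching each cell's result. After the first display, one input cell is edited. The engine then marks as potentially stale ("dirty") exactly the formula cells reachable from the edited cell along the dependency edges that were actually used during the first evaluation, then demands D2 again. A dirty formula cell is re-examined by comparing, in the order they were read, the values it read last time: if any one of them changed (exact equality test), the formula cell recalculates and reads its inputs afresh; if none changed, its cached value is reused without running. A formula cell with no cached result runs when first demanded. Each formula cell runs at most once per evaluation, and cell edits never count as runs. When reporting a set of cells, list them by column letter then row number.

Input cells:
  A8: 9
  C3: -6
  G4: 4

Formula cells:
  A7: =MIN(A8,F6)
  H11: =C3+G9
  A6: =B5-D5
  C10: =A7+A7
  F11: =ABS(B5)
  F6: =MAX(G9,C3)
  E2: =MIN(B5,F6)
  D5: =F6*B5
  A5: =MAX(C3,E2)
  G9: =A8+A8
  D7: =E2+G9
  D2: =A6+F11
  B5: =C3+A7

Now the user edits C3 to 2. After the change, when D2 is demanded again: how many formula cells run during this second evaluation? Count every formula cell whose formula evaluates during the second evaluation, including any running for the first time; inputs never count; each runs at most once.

Initial pass — values computed on the first demand:
  G9 = 9 + 9 = 18
  F6 = MAX(18, -6) = 18
  A7 = MIN(9, 18) = 9
  B5 = -6 + 9 = 3
  D5 = 18 * 3 = 54
  A6 = 3 - 54 = -51
  F11 = ABS(3) = 3
  D2 = -51 + 3 = -48

Second demand — change propagation:
  F6: re-runs because C3 -6->2; new result 18 (unchanged).
  A7: re-examined; everything it read last time is the same (A8 unchanged, F6 unchanged) — cache 9 kept, no run.
  B5: re-runs because C3 -6->2; new result 11.
  D5: re-runs because B5 3->11; new result 198.
  A6: re-runs because B5 3->11; D5 54->198; new result -187.
  F11: re-runs because B5 3->11; new result 11.
  D2: re-runs because A6 -51->-187; F11 3->11; new result -176.

The important point: at A7 every value read last time is unchanged, so the dirty flag clears without a run.

Run set: A6, B5, D2, D5, F6, F11 (6 run).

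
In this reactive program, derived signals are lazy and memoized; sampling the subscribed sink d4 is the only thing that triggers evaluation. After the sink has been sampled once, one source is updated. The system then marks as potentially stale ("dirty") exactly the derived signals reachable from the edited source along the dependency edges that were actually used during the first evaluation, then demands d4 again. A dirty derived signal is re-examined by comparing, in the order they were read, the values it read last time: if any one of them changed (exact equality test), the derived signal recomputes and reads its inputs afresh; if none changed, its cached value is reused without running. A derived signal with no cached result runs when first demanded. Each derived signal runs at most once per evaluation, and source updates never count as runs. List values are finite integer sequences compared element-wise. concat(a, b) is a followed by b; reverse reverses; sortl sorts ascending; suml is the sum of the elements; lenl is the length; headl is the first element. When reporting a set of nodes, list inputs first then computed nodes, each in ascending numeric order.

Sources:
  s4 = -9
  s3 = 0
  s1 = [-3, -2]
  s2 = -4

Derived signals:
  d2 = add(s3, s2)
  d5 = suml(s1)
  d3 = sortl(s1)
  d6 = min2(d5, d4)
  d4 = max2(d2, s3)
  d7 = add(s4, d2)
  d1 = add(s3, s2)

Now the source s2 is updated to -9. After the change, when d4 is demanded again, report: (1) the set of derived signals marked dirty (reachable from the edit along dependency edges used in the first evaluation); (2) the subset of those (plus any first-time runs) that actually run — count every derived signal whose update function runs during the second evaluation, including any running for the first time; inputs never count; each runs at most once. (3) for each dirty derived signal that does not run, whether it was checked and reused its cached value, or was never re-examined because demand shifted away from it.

The edit dirties: d2, d4.
2 derived signals run: d2, d4.
No dirty derived signal escaped a run.

First demand of the output computes:
  d2 = add(0, -4) = -4
  d4 = max2(-4, 0) = 0

After the edit, cleaning proceeds:
  d2: a read changed (s2 -4->-9) — executes, giving -9.
  d4: a read changed (d2 -4->-9) — executes, giving 0 — identical to its old value.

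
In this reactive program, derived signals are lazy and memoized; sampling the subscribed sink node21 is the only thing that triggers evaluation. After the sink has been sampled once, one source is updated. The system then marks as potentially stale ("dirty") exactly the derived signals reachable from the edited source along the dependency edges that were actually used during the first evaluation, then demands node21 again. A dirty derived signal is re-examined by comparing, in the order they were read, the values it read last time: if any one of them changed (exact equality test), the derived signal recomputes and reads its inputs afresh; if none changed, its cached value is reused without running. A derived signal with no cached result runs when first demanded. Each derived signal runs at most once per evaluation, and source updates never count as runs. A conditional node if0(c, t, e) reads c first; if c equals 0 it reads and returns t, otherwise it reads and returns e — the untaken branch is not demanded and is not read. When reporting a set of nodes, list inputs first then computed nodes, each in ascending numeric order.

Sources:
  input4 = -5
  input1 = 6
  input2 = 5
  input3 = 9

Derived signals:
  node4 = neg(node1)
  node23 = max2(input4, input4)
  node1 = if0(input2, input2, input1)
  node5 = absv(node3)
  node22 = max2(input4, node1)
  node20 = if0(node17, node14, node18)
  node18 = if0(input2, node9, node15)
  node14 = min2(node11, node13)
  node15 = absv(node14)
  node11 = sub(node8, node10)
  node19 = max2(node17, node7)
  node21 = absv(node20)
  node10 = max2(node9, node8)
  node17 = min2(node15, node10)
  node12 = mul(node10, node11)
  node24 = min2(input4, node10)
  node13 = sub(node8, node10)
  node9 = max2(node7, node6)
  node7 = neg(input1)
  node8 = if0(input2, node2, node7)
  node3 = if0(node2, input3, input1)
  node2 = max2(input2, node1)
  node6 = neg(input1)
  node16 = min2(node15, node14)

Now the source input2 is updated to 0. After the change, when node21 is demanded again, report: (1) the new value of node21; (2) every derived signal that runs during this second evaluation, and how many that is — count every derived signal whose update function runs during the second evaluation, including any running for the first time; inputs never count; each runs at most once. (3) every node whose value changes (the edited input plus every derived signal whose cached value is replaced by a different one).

First demand of the output computes:
  node6 = neg(6) = -6
  node7 = neg(6) = -6
  node8 = if0(input2=5 -> else branch node7) = -6
  node9 = max2(-6, -6) = -6
  node10 = max2(-6, -6) = -6
  node11 = sub(-6, -6) = 0
  node13 = sub(-6, -6) = 0
  node14 = min2(0, 0) = 0
  node15 = absv(0) = 0
  node17 = min2(0, -6) = -6
  node18 = if0(input2=5 -> else branch node15) = 0
  node20 = if0(node17=-6 -> else branch node18) = 0
  node21 = absv(0) = 0

After the edit, cleaning proceeds:
  node1: had never run; runs now, result 0.
  node2: had never run; runs now, result 0.
  node8: a read changed (input2 5->0) — executes, giving 0.
  node10: a read changed (node8 -6->0) — executes, giving 0.
  node11: a read changed (node8 -6->0; node10 -6->0) — executes, giving 0 — identical to its old value.
  node13: a read changed (node8 -6->0; node10 -6->0) — executes, giving 0 — identical to its old value.
  node14: dirty, but its reads are unchanged (node11 unchanged, node13 unchanged); cached 0 stands.
  node15: dirty, but its reads are unchanged (node14 unchanged); cached 0 stands.
  node17: a read changed (node10 -6->0) — executes, giving 0.
  node18: stays stale; no demand reaches it after the flip.
  node20: a read changed (node17 -6->0) — executes, giving 0 — identical to its old value.
  node21: dirty, but its reads are unchanged (node20 unchanged); cached 0 stands.

Note the branch switch — demand abandons node18, which is never re-examined.

Demanding node21 again yields 0.
8 derived signals run: node1, node2, node8, node10, node11, node13, node17, node20.
The nodes whose values change: input2, node8, node10, node17.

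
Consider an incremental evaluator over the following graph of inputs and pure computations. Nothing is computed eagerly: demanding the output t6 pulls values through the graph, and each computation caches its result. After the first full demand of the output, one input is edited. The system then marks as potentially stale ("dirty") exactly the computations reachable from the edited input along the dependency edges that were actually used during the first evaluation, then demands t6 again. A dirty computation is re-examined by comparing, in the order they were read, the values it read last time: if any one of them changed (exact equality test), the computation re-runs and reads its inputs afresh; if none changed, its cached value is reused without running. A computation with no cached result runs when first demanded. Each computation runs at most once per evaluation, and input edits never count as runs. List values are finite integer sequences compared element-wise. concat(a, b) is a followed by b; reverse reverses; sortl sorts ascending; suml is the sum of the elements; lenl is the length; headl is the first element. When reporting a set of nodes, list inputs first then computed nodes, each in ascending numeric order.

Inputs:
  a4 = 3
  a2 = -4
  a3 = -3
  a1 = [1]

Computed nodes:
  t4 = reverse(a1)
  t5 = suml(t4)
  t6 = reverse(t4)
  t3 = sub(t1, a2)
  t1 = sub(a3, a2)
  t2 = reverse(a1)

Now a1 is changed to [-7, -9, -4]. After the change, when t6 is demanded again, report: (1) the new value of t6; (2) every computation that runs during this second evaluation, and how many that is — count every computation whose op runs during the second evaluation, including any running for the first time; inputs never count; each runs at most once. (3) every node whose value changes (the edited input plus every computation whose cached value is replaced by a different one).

t6 now evaluates to [-7, -9, -4].
Run set: t4, t6 (2 run).
Changed values: a1, t4, t6.

Initial pass — values computed on the first demand:
  t4 = reverse([1]) = [1]
  t6 = reverse([1]) = [1]

Second demand — change propagation:
  t4: re-runs because a1 [1]->[-7, -9, -4]; new result [-4, -9, -7].
  t6: re-runs because t4 [1]->[-4, -9, -7]; new result [-7, -9, -4].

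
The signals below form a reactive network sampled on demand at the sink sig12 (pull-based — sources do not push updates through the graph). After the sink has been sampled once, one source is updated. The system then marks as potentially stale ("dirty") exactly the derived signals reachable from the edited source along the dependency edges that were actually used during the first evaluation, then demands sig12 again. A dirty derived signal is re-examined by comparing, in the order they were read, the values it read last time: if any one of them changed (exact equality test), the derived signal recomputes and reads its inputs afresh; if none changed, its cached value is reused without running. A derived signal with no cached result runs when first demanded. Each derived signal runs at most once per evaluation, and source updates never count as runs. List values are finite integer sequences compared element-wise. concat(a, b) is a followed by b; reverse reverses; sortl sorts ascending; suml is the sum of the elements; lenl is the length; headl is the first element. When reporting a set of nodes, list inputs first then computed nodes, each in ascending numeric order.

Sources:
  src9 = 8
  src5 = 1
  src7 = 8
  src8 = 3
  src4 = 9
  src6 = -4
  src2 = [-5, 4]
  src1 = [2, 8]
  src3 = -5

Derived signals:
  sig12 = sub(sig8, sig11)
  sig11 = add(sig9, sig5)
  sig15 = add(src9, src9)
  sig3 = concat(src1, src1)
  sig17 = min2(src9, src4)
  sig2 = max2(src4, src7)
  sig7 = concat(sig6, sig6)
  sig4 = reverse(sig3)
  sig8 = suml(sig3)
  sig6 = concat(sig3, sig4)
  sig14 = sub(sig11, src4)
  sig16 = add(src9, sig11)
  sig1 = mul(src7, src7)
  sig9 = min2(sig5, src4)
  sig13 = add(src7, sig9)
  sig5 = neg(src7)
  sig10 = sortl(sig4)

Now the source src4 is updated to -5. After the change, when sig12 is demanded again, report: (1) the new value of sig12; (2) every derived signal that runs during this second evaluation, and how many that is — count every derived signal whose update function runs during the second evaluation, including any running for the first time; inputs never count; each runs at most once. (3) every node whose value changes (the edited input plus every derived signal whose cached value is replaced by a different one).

sig12 now evaluates to 36.
Run set: sig9 (1 run).
Changed values: src4.
The important point: sig9 recomputes to an identical value, and the output ends up unchanged.

Initial pass — values computed on the first demand:
  sig3 = concat([2, 8], [2, 8]) = [2, 8, 2, 8]
  sig5 = neg(8) = -8
  sig8 = suml([2, 8, 2, 8]) = 20
  sig9 = min2(-8, 9) = -8
  sig11 = add(-8, -8) = -16
  sig12 = sub(20, -16) = 36

Second demand — change propagation:
  sig9: re-runs because src4 9->-5; new result -8 (unchanged).
  sig11: re-examined; everything it read last time is the same (sig9 unchanged, sig5 unchanged) — cache -16 kept, no run.
  sig12: re-examined; everything it read last time is the same (sig8 unchanged, sig11 unchanged) — cache 36 kept, no run.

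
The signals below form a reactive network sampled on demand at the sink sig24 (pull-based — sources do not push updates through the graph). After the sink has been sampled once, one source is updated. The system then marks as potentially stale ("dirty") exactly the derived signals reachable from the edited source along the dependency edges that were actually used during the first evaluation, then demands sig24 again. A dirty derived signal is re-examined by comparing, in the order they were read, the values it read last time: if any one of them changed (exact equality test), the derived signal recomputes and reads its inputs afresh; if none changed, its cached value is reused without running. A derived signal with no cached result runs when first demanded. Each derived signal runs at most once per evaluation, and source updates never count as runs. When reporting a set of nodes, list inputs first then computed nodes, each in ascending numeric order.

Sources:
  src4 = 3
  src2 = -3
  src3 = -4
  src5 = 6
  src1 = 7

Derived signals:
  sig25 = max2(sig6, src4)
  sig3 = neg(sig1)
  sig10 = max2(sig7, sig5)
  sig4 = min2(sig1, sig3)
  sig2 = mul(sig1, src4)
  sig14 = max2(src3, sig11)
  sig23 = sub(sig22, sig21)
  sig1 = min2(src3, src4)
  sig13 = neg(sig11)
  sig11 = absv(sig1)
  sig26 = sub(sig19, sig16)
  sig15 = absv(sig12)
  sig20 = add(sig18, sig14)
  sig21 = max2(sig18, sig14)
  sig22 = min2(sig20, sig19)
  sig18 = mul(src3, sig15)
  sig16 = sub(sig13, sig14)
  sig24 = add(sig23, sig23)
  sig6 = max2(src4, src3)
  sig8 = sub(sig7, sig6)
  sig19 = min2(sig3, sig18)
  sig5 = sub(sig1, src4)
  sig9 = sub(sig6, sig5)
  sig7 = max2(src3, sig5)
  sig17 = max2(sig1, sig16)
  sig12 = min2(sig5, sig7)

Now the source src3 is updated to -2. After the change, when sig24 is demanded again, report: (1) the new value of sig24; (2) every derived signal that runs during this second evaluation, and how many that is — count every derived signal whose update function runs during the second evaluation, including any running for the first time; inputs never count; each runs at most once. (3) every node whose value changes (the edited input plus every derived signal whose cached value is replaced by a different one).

Initial pass — values computed on the first demand:
  sig1 = min2(-4, 3) = -4
  sig3 = neg(-4) = 4
  sig5 = sub(-4, 3) = -7
  sig7 = max2(-4, -7) = -4
  sig11 = absv(-4) = 4
  sig12 = min2(-7, -4) = -7
  sig14 = max2(-4, 4) = 4
  sig15 = absv(-7) = 7
  sig18 = mul(-4, 7) = -28
  sig19 = min2(4, -28) = -28
  sig20 = add(-28, 4) = -24
  sig21 = max2(-28, 4) = 4
  sig22 = min2(-24, -28) = -28
  sig23 = sub(-28, 4) = -32
  sig24 = add(-32, -32) = -64

Second demand — change propagation:
  sig1: re-runs because src3 -4->-2; new result -2.
  sig3: re-runs because sig1 -4->-2; new result 2.
  sig5: re-runs because sig1 -4->-2; new result -5.
  sig7: re-runs because src3 -4->-2; sig5 -7->-5; new result -2.
  sig11: re-runs because sig1 -4->-2; new result 2.
  sig12: re-runs because sig5 -7->-5; sig7 -4->-2; new result -5.
  sig14: re-runs because src3 -4->-2; sig11 4->2; new result 2.
  sig15: re-runs because sig12 -7->-5; new result 5.
  sig18: re-runs because src3 -4->-2; sig15 7->5; new result -10.
  sig19: re-runs because sig3 4->2; sig18 -28->-10; new result -10.
  sig20: re-runs because sig18 -28->-10; sig14 4->2; new result -8.
  sig21: re-runs because sig18 -28->-10; sig14 4->2; new result 2.
  sig22: re-runs because sig20 -24->-8; sig19 -28->-10; new result -10.
  sig23: re-runs because sig22 -28->-10; sig21 4->2; new result -12.
  sig24: re-runs because sig23 -32->-12; sig23 -32->-12; new result -24.

sig24 now evaluates to -24.
Run set: sig1, sig3, sig5, sig7, sig11, sig12, sig14, sig15, sig18, sig19, sig20, sig21, sig22, sig23, sig24 (15 run).
Changed values: src3, sig1, sig3, sig5, sig7, sig11, sig12, sig14, sig15, sig18, sig19, sig20, sig21, sig22, sig23, sig24.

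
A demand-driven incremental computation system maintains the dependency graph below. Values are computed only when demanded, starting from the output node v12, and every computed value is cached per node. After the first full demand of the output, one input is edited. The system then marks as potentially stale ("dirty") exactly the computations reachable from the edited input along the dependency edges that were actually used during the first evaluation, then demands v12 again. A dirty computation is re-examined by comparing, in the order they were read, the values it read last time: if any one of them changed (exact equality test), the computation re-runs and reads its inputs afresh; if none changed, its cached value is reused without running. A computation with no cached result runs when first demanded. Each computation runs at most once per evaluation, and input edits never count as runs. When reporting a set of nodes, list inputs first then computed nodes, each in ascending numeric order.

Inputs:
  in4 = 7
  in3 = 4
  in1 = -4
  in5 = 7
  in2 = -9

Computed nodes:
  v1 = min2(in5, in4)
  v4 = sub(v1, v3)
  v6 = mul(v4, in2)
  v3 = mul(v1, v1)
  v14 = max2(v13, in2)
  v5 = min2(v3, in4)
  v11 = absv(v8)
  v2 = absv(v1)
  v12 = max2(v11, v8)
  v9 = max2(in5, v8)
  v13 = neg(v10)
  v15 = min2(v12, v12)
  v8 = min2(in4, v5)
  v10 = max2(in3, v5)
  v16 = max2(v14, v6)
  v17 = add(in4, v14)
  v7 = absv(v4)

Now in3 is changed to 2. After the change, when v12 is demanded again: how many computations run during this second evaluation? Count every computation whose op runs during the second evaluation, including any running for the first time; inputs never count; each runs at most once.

Computations that run: none — 0 in total.
Key observation: in3 is never demanded by the output, so the edit triggers no recomputation at all.

First evaluation (everything demanded from the output):
  v1 = min2(7, 7) = 7
  v3 = mul(7, 7) = 49
  v5 = min2(49, 7) = 7
  v8 = min2(7, 7) = 7
  v11 = absv(7) = 7
  v12 = max2(7, 7) = 7

Propagation after the edit:
  in3 feeds no computation that the output demands — nothing is marked dirty and nothing runs.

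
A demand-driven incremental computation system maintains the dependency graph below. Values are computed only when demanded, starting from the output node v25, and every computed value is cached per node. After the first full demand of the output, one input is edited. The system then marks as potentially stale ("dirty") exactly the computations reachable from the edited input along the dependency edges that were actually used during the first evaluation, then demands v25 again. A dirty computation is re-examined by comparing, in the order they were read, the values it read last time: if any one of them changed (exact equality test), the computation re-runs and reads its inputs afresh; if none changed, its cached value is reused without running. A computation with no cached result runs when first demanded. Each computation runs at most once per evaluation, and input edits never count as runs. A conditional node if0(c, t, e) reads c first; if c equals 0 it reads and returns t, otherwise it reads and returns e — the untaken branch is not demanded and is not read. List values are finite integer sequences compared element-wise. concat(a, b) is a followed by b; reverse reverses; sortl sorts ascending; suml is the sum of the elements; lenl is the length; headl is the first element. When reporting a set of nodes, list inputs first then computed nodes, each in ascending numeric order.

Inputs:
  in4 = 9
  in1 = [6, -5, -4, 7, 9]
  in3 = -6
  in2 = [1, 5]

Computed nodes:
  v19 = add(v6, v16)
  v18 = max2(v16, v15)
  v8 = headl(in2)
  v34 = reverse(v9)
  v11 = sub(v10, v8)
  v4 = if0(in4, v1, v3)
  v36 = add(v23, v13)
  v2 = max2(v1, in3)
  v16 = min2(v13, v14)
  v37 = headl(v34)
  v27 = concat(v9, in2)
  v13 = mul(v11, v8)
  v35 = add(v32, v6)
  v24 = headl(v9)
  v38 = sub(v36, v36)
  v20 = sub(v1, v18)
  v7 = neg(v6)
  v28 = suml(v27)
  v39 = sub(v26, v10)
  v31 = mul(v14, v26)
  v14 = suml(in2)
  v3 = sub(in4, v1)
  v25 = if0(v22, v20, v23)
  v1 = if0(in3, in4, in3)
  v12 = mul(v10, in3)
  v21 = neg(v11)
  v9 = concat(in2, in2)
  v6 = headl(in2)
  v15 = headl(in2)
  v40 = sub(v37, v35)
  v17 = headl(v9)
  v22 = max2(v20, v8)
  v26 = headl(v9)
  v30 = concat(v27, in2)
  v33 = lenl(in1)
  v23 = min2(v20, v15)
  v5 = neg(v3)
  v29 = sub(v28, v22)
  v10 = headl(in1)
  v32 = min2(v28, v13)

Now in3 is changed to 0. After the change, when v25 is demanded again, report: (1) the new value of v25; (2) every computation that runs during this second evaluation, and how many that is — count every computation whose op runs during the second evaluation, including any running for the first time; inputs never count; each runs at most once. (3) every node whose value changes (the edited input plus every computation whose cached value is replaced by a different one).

New value of v25: 1.
Computations that run: v1, v20, v22, v23, v25 — 5 in total.
Values that change: in3, v1, v20, v22, v23, v25.

First evaluation (everything demanded from the output):
  v1 = if0(in3=-6 -> else branch in3) = -6
  v8 = headl([1, 5]) = 1
  v10 = headl([6, -5, -4, 7, 9]) = 6
  v11 = sub(6, 1) = 5
  v13 = mul(5, 1) = 5
  v14 = suml([1, 5]) = 6
  v15 = headl([1, 5]) = 1
  v16 = min2(5, 6) = 5
  v18 = max2(5, 1) = 5
  v20 = sub(-6, 5) = -11
  v22 = max2(-11, 1) = 1
  v23 = min2(-11, 1) = -11
  v25 = if0(v22=1 -> else branch v23) = -11

Propagation after the edit:
  v1: runs — in3 -6->0; in3 -6->0; result 9.
  v20: runs — v1 -6->9; result 4.
  v22: runs — v20 -11->4; result 4.
  v23: runs — v20 -11->4; result 1.
  v25: runs — v22 1->4; v23 -11->1; result 1.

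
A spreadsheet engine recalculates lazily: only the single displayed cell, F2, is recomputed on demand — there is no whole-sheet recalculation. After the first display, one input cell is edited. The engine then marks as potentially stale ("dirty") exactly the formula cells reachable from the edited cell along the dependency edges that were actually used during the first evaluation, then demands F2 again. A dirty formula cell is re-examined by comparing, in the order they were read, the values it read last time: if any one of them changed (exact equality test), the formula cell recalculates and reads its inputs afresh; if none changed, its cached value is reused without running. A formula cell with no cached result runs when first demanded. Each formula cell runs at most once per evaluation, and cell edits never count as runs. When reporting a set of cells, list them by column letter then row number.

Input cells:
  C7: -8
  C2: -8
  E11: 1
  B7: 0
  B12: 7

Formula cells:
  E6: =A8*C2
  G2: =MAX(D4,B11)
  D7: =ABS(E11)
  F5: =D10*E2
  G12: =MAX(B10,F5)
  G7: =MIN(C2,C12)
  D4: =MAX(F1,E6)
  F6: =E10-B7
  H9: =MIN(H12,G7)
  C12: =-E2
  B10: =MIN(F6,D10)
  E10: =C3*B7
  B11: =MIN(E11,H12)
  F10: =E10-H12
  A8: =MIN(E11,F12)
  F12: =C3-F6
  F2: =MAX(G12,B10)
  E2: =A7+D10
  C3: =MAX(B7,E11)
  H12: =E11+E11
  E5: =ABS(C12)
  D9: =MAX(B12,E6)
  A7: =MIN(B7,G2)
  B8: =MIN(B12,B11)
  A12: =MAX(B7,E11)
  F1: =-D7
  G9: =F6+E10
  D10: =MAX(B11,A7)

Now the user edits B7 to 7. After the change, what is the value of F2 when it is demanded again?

New value of F2: 98.

First evaluation (everything demanded from the output):
  C3 = MAX(0, 1) = 1
  D7 = ABS(1) = 1
  E10 = 1 * 0 = 0
  F1 = -(1) = -1
  F6 = 0 - 0 = 0
  F12 = 1 - 0 = 1
  A8 = MIN(1, 1) = 1
  E6 = 1 * -8 = -8
  D4 = MAX(-1, -8) = -1
  H12 = 1 + 1 = 2
  B11 = MIN(1, 2) = 1
  G2 = MAX(-1, 1) = 1
  A7 = MIN(0, 1) = 0
  D10 = MAX(1, 0) = 1
  B10 = MIN(0, 1) = 0
  E2 = 0 + 1 = 1
  F5 = 1 * 1 = 1
  G12 = MAX(0, 1) = 1
  F2 = MAX(1, 0) = 1

Propagation after the edit:
  C3: runs — B7 0->7; result 7.
  E10: runs — C3 1->7; B7 0->7; result 49.
  F6: runs — E10 0->49; B7 0->7; result 42.
  F12: runs — C3 1->7; F6 0->42; result -35.
  A8: runs — F12 1->-35; result -35.
  E6: runs — A8 1->-35; result 280.
  D4: runs — E6 -8->280; result 280.
  G2: runs — D4 -1->280; result 280.
  A7: runs — B7 0->7; G2 1->280; result 7.
  D10: runs — A7 0->7; result 7.
  B10: runs — F6 0->42; D10 1->7; result 7.
  E2: runs — A7 0->7; D10 1->7; result 14.
  F5: runs — D10 1->7; E2 1->14; result 98.
  G12: runs — B10 0->7; F5 1->98; result 98.
  F2: runs — G12 1->98; B10 0->7; result 98.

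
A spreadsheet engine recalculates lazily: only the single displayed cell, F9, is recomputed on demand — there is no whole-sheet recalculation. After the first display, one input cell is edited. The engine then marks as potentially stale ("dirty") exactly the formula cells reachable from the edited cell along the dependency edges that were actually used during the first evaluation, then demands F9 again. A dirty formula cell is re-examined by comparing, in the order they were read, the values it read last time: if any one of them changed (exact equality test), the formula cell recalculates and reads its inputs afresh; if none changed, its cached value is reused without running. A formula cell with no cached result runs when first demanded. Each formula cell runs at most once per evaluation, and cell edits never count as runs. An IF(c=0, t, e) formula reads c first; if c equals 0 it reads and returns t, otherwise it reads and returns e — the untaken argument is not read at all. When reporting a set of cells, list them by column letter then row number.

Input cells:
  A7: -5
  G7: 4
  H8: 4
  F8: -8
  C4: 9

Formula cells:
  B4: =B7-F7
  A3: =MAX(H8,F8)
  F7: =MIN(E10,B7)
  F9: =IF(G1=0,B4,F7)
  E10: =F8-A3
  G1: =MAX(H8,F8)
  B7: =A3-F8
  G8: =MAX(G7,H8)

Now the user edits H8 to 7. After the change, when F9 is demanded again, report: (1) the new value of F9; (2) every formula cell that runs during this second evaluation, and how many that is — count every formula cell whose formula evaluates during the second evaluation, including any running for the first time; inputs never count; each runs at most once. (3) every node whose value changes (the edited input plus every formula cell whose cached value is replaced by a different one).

First evaluation (everything demanded from the output):
  A3 = MAX(4, -8) = 4
  B7 = 4 - -8 = 12
  E10 = -8 - 4 = -12
  F7 = MIN(-12, 12) = -12
  G1 = MAX(4, -8) = 4
  F9 = IF(G1=0: G1=4 -> else branch F7) = -12

Propagation after the edit:
  A3: runs — H8 4->7; result 7.
  B7: runs — A3 4->7; result 15.
  E10: runs — A3 4->7; result -15.
  F7: runs — E10 -12->-15; B7 12->15; result -15.
  G1: runs — H8 4->7; result 7.
  F9: runs — G1 4->7; F7 -12->-15; result -15.

New value of F9: -15.
Formula cells that run: A3, B7, E10, F7, F9, G1 — 6 in total.
Values that change: A3, B7, E10, F7, F9, G1, H8.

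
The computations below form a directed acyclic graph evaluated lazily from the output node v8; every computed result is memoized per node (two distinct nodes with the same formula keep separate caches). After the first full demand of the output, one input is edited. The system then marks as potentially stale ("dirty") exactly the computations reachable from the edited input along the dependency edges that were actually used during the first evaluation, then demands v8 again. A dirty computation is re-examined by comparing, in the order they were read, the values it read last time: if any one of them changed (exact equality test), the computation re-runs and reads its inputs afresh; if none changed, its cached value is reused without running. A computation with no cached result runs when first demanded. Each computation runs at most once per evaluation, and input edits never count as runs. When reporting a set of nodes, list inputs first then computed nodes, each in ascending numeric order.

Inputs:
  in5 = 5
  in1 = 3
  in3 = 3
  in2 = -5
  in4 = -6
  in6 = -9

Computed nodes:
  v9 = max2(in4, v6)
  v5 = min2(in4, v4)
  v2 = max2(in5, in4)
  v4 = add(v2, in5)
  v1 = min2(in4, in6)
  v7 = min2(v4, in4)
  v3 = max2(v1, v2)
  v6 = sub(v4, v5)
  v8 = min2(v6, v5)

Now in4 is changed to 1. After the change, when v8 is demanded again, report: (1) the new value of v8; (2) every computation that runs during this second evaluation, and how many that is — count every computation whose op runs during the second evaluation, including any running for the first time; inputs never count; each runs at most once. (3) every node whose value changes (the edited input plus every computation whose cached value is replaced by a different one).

First demand of the output computes:
  v2 = max2(5, -6) = 5
  v4 = add(5, 5) = 10
  v5 = min2(-6, 10) = -6
  v6 = sub(10, -6) = 16
  v8 = min2(16, -6) = -6

After the edit, cleaning proceeds:
  v2: a read changed (in4 -6->1) — executes, giving 5 — identical to its old value.
  v4: dirty, but its reads are unchanged (v2 unchanged, in5 unchanged); cached 10 stands.
  v5: a read changed (in4 -6->1) — executes, giving 1.
  v6: a read changed (v5 -6->1) — executes, giving 9.
  v8: a read changed (v6 16->9; v5 -6->1) — executes, giving 1.

Note where the cutoff bites: v4 is checked, finds nothing changed, and keeps its cache.

Demanding v8 again yields 1.
4 computations run: v2, v5, v6, v8.
The nodes whose values change: in4, v5, v6, v8.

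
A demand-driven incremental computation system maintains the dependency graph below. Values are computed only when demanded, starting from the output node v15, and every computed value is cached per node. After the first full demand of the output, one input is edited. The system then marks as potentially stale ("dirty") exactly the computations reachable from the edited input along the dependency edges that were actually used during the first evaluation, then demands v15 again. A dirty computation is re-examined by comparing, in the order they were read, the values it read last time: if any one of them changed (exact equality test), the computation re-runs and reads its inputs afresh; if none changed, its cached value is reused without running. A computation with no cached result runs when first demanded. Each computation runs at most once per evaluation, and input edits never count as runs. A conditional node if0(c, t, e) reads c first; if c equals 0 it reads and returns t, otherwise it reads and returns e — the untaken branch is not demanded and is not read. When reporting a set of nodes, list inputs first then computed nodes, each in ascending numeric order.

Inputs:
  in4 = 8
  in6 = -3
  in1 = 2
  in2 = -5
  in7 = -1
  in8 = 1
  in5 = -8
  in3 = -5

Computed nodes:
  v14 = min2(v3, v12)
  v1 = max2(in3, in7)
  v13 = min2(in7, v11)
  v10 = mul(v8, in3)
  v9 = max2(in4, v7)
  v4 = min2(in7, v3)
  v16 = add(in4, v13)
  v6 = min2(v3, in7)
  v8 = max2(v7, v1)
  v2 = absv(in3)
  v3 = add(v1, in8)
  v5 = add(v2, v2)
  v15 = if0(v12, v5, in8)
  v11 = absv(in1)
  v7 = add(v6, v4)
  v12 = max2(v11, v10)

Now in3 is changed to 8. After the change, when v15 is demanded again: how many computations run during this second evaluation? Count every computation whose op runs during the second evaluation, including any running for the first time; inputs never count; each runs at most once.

Computations that run: v1, v3, v4, v6, v8, v10, v12, v15 — 8 in total.
Key observation: the cutoff stops propagation at v7 — its inputs' values are unchanged, so it reuses its cache.

First evaluation (everything demanded from the output):
  v1 = max2(-5, -1) = -1
  v3 = add(-1, 1) = 0
  v4 = min2(-1, 0) = -1
  v6 = min2(0, -1) = -1
  v7 = add(-1, -1) = -2
  v8 = max2(-2, -1) = -1
  v10 = mul(-1, -5) = 5
  v11 = absv(2) = 2
  v12 = max2(2, 5) = 5
  v15 = if0(v12=5 -> else branch in8) = 1

Propagation after the edit:
  v1: runs — in3 -5->8; result 8.
  v3: runs — v1 -1->8; result 9.
  v4: runs — v3 0->9; result -1 (same value as before).
  v6: runs — v3 0->9; result -1 (same value as before).
  v7: checked — values it read are unchanged (v6 unchanged, v4 unchanged); reused cached -2 without running.
  v8: runs — v1 -1->8; result 8.
  v10: runs — v8 -1->8; in3 -5->8; result 64.
  v12: runs — v10 5->64; result 64.
  v15: runs — v12 5->64; result 1 (same value as before).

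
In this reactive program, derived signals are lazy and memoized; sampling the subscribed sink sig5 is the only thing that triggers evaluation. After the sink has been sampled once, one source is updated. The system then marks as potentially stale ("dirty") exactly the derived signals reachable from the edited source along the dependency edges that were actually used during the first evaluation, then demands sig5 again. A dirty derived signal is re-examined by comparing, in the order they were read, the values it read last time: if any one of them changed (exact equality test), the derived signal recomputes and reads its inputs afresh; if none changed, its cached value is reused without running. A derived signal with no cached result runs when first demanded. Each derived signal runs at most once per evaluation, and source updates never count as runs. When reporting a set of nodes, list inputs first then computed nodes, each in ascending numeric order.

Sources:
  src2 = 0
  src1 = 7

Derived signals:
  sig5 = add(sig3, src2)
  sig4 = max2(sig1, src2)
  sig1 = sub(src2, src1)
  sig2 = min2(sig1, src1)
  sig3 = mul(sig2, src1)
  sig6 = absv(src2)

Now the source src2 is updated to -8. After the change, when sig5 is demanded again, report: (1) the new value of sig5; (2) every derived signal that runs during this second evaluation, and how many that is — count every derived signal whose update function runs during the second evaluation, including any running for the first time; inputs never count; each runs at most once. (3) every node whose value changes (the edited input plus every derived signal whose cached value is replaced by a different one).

First demand of the output computes:
  sig1 = sub(0, 7) = -7
  sig2 = min2(-7, 7) = -7
  sig3 = mul(-7, 7) = -49
  sig5 = add(-49, 0) = -49

After the edit, cleaning proceeds:
  sig1: a read changed (src2 0->-8) — executes, giving -15.
  sig2: a read changed (sig1 -7->-15) — executes, giving -15.
  sig3: a read changed (sig2 -7->-15) — executes, giving -105.
  sig5: a read changed (sig3 -49->-105; src2 0->-8) — executes, giving -113.

Demanding sig5 again yields -113.
4 derived signals run: sig1, sig2, sig3, sig5.
The nodes whose values change: src2, sig1, sig2, sig3, sig5.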